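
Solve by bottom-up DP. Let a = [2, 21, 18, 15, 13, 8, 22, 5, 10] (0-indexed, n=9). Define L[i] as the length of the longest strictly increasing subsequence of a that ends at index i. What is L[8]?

3

   i    0    1    2    3    4    5    6    7    8
a[i]    2   21   18   15   13    8   22    5   10
L[i]    1    2    2    2    2    2    3    2    3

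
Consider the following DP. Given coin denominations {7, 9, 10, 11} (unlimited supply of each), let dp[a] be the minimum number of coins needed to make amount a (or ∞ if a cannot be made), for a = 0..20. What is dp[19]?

2

 a  0  1  2  3  4  5  6  7  8  9 10 11 12 13 14 15 16 17 18 19 20
dp  0  -  -  -  -  -  -  1  -  1  1  1  -  -  2  -  2  2  2  2  2
(- denotes ∞ / unreachable)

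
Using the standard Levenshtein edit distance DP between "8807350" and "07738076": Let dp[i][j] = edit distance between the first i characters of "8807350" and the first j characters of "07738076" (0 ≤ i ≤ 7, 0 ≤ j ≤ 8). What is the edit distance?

6

   ''  0  7  7  3  8  0  7  6
''  0  1  2  3  4  5  6  7  8
 8  1  1  2  3  4  4  5  6  7
 8  2  2  2  3  4  4  5  6  7
 0  3  2  3  3  4  5  4  5  6
 7  4  3  2  3  4  5  5  4  5
 3  5  4  3  3  3  4  5  5  5
 5  6  5  4  4  4  4  5  6  6
 0  7  6  5  5  5  5  4  5  6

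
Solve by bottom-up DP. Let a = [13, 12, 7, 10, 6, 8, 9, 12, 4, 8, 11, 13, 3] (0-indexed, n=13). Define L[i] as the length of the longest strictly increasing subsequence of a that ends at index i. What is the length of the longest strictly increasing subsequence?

5

   i    0    1    2    3    4    5    6    7    8    9   10   11   12
a[i]   13   12    7   10    6    8    9   12    4    8   11   13    3
L[i]    1    1    1    2    1    2    3    4    1    2    4    5    1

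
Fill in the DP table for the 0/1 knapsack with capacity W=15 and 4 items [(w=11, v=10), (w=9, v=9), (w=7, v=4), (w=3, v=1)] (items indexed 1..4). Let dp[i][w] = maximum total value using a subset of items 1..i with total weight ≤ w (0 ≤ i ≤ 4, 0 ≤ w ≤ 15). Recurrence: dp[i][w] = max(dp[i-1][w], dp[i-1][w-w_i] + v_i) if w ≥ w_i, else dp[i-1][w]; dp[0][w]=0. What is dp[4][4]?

i\w   0   1   2   3   4   5   6   7   8   9  10  11  12  13  14  15
  0   0   0   0   0   0   0   0   0   0   0   0   0   0   0   0   0
  1   0   0   0   0   0   0   0   0   0   0   0  10  10  10  10  10
  2   0   0   0   0   0   0   0   0   0   9   9  10  10  10  10  10
  3   0   0   0   0   0   0   0   4   4   9   9  10  10  10  10  10
  4   0   0   0   1   1   1   1   4   4   9   9  10  10  10  11  11

1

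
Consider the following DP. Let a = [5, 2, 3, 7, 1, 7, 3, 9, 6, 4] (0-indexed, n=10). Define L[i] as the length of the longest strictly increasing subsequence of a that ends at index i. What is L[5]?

3

   i    0    1    2    3    4    5    6    7    8    9
a[i]    5    2    3    7    1    7    3    9    6    4
L[i]    1    1    2    3    1    3    2    4    3    3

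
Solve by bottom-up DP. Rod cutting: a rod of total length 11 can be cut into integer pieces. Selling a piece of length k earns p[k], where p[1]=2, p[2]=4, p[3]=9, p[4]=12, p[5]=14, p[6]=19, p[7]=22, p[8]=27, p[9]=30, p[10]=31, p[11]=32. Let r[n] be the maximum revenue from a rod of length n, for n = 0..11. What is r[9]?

   n    0    1    2    3    4    5    6    7    8    9   10   11
r[n]    0    2    4    9   12   14   19   22   27   30   32   36

30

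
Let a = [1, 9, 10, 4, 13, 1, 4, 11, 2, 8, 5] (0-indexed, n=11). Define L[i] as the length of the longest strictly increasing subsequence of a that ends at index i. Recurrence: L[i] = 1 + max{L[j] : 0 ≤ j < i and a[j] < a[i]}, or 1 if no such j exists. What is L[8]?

   i    0    1    2    3    4    5    6    7    8    9   10
a[i]    1    9   10    4   13    1    4   11    2    8    5
L[i]    1    2    3    2    4    1    2    4    2    3    3

2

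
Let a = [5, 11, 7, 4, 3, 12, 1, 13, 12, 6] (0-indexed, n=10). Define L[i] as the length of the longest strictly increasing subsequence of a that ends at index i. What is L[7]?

4

   i    0    1    2    3    4    5    6    7    8    9
a[i]    5   11    7    4    3   12    1   13   12    6
L[i]    1    2    2    1    1    3    1    4    3    2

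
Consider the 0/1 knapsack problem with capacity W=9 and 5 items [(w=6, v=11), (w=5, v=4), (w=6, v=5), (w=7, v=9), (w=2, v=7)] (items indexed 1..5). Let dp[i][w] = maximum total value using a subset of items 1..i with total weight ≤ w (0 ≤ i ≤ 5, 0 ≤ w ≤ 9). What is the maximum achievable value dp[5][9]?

18

i\w   0   1   2   3   4   5   6   7   8   9
  0   0   0   0   0   0   0   0   0   0   0
  1   0   0   0   0   0   0  11  11  11  11
  2   0   0   0   0   0   4  11  11  11  11
  3   0   0   0   0   0   4  11  11  11  11
  4   0   0   0   0   0   4  11  11  11  11
  5   0   0   7   7   7   7  11  11  18  18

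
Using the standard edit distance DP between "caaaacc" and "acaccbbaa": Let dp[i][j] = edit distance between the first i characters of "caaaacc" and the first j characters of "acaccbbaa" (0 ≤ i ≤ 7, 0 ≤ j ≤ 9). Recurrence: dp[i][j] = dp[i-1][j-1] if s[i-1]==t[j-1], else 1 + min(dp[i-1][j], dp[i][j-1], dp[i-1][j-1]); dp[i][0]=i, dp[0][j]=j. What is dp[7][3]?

   ''  a  c  a  c  c  b  b  a  a
''  0  1  2  3  4  5  6  7  8  9
 c  1  1  1  2  3  4  5  6  7  8
 a  2  1  2  1  2  3  4  5  6  7
 a  3  2  2  2  2  3  4  5  5  6
 a  4  3  3  2  3  3  4  5  5  5
 a  5  4  4  3  3  4  4  5  5  5
 c  6  5  4  4  3  3  4  5  6  6
 c  7  6  5  5  4  3  4  5  6  7

5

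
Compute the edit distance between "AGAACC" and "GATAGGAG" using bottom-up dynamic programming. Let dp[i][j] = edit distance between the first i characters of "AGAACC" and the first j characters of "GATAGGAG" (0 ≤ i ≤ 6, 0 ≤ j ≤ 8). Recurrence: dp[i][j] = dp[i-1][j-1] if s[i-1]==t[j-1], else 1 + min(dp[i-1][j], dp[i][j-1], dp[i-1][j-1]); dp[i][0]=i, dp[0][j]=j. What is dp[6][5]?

4

   ''  G  A  T  A  G  G  A  G
''  0  1  2  3  4  5  6  7  8
 A  1  1  1  2  3  4  5  6  7
 G  2  1  2  2  3  3  4  5  6
 A  3  2  1  2  2  3  4  4  5
 A  4  3  2  2  2  3  4  4  5
 C  5  4  3  3  3  3  4  5  5
 C  6  5  4  4  4  4  4  5  6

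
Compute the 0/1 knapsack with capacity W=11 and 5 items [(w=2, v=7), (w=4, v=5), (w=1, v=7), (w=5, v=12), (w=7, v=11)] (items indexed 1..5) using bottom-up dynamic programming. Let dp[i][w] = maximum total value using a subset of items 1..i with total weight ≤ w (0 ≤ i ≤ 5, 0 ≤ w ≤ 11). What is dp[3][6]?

14

i\w   0   1   2   3   4   5   6   7   8   9  10  11
  0   0   0   0   0   0   0   0   0   0   0   0   0
  1   0   0   7   7   7   7   7   7   7   7   7   7
  2   0   0   7   7   7   7  12  12  12  12  12  12
  3   0   7   7  14  14  14  14  19  19  19  19  19
  4   0   7   7  14  14  14  19  19  26  26  26  26
  5   0   7   7  14  14  14  19  19  26  26  26  26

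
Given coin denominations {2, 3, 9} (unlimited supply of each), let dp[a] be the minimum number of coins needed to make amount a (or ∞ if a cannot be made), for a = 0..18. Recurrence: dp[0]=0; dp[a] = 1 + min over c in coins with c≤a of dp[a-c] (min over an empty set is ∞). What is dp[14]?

3

 a  0  1  2  3  4  5  6  7  8  9 10 11 12 13 14 15 16 17 18
dp  0  -  1  1  2  2  2  3  3  1  4  2  2  3  3  3  4  4  2
(- denotes ∞ / unreachable)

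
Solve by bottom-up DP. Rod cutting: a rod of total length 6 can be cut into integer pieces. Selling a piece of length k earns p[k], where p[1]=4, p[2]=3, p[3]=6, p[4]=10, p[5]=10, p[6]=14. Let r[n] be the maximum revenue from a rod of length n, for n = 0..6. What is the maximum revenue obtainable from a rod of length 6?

   n    0    1    2    3    4    5    6
r[n]    0    4    8   12   16   20   24

24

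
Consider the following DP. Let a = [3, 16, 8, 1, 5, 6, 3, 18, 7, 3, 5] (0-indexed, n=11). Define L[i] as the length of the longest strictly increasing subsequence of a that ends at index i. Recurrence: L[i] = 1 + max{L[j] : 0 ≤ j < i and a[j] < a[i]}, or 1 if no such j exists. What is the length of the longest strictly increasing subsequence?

4

   i    0    1    2    3    4    5    6    7    8    9   10
a[i]    3   16    8    1    5    6    3   18    7    3    5
L[i]    1    2    2    1    2    3    2    4    4    2    3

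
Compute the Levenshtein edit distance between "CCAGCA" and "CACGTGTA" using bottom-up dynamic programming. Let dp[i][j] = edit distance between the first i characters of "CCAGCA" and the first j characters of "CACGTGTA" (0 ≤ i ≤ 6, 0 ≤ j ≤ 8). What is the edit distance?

4

   ''  C  A  C  G  T  G  T  A
''  0  1  2  3  4  5  6  7  8
 C  1  0  1  2  3  4  5  6  7
 C  2  1  1  1  2  3  4  5  6
 A  3  2  1  2  2  3  4  5  5
 G  4  3  2  2  2  3  3  4  5
 C  5  4  3  2  3  3  4  4  5
 A  6  5  4  3  3  4  4  5  4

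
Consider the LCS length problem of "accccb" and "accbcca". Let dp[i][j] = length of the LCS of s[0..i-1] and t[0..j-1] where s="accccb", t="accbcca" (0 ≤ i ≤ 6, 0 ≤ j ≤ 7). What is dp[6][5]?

4

   ''  a  c  c  b  c  c  a
''  0  0  0  0  0  0  0  0
 a  0  1  1  1  1  1  1  1
 c  0  1  2  2  2  2  2  2
 c  0  1  2  3  3  3  3  3
 c  0  1  2  3  3  4  4  4
 c  0  1  2  3  3  4  5  5
 b  0  1  2  3  4  4  5  5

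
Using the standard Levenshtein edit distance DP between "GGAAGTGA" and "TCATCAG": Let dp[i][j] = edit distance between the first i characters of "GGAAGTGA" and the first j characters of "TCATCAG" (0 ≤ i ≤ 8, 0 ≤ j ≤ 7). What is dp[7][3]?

6

   ''  T  C  A  T  C  A  G
''  0  1  2  3  4  5  6  7
 G  1  1  2  3  4  5  6  6
 G  2  2  2  3  4  5  6  6
 A  3  3  3  2  3  4  5  6
 A  4  4  4  3  3  4  4  5
 G  5  5  5  4  4  4  5  4
 T  6  5  6  5  4  5  5  5
 G  7  6  6  6  5  5  6  5
 A  8  7  7  6  6  6  5  6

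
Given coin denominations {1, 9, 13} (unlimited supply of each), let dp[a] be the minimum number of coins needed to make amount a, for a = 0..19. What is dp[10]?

2

 a  0  1  2  3  4  5  6  7  8  9 10 11 12 13 14 15 16 17 18 19
dp  0  1  2  3  4  5  6  7  8  1  2  3  4  1  2  3  4  5  2  3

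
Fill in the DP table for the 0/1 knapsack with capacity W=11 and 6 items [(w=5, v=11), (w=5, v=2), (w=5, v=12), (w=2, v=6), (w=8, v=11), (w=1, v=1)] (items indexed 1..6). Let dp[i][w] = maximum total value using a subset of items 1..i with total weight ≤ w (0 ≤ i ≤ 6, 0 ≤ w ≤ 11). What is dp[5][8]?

i\w   0   1   2   3   4   5   6   7   8   9  10  11
  0   0   0   0   0   0   0   0   0   0   0   0   0
  1   0   0   0   0   0  11  11  11  11  11  11  11
  2   0   0   0   0   0  11  11  11  11  11  13  13
  3   0   0   0   0   0  12  12  12  12  12  23  23
  4   0   0   6   6   6  12  12  18  18  18  23  23
  5   0   0   6   6   6  12  12  18  18  18  23  23
  6   0   1   6   7   7  12  13  18  19  19  23  24

18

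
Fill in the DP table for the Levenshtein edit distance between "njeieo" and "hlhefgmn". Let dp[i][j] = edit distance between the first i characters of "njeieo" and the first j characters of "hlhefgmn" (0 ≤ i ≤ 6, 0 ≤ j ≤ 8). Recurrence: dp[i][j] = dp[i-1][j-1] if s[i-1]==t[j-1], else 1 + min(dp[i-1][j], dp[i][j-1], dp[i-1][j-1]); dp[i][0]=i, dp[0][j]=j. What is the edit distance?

7

   ''  h  l  h  e  f  g  m  n
''  0  1  2  3  4  5  6  7  8
 n  1  1  2  3  4  5  6  7  7
 j  2  2  2  3  4  5  6  7  8
 e  3  3  3  3  3  4  5  6  7
 i  4  4  4  4  4  4  5  6  7
 e  5  5  5  5  4  5  5  6  7
 o  6  6  6  6  5  5  6  6  7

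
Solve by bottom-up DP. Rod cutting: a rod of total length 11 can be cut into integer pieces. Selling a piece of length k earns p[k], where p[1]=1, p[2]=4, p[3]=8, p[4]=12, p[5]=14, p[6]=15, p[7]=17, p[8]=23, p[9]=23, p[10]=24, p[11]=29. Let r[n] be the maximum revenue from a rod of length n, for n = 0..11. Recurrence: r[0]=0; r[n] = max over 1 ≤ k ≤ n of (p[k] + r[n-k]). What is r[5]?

14

   n    0    1    2    3    4    5    6    7    8    9   10   11
r[n]    0    1    4    8   12   14   16   20   24   26   28   32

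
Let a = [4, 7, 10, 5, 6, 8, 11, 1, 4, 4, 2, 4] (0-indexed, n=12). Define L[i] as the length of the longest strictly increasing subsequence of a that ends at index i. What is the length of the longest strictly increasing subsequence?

   i    0    1    2    3    4    5    6    7    8    9   10   11
a[i]    4    7   10    5    6    8   11    1    4    4    2    4
L[i]    1    2    3    2    3    4    5    1    2    2    2    3

5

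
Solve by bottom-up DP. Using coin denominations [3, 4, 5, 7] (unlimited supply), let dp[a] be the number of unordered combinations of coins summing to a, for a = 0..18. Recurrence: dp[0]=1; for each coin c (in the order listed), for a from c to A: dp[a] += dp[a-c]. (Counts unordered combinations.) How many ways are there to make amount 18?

8

after  coin     0     1     2     3     4     5     6     7     8     9    10    11    12    13    14    15    16    17    18
          3     1     0     0     1     0     0     1     0     0     1     0     0     1     0     0     1     0     0     1
          4     1     0     0     1     1     0     1     1     1     1     1     1     2     1     1     2     2     1     2
          5     1     0     0     1     1     1     1     1     2     2     2     2     3     3     3     4     4     4     5
          7     1     0     0     1     1     1     1     2     2     2     3     3     4     4     5     6     6     7     8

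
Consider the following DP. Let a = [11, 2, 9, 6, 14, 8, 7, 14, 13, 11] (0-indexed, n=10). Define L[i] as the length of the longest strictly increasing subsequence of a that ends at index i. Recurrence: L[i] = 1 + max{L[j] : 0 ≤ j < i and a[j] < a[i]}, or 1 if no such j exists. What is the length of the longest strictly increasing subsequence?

4

   i    0    1    2    3    4    5    6    7    8    9
a[i]   11    2    9    6   14    8    7   14   13   11
L[i]    1    1    2    2    3    3    3    4    4    4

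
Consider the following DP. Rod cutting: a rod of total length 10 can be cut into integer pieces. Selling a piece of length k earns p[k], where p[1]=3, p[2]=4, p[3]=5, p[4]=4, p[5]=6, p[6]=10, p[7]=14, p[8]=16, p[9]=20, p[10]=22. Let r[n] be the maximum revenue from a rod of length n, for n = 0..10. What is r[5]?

15

   n    0    1    2    3    4    5    6    7    8    9   10
r[n]    0    3    6    9   12   15   18   21   24   27   30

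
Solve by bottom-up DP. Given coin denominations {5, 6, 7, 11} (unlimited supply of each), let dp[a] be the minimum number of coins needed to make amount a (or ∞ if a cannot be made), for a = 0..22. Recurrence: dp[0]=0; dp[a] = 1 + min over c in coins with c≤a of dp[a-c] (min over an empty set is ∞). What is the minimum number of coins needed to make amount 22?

2

 a  0  1  2  3  4  5  6  7  8  9 10 11 12 13 14 15 16 17 18 19 20 21 22
dp  0  -  -  -  -  1  1  1  -  -  2  1  2  2  2  3  2  2  2  3  3  3  2
(- denotes ∞ / unreachable)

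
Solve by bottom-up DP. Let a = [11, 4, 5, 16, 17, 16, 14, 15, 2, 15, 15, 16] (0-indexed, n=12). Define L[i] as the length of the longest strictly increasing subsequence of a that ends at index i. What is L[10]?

4

   i    0    1    2    3    4    5    6    7    8    9   10   11
a[i]   11    4    5   16   17   16   14   15    2   15   15   16
L[i]    1    1    2    3    4    3    3    4    1    4    4    5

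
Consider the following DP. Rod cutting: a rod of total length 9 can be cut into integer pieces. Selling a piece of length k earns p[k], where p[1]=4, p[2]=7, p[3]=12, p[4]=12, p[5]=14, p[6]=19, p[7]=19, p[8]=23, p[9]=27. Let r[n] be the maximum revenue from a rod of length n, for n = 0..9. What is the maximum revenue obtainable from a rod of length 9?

36

   n    0    1    2    3    4    5    6    7    8    9
r[n]    0    4    8   12   16   20   24   28   32   36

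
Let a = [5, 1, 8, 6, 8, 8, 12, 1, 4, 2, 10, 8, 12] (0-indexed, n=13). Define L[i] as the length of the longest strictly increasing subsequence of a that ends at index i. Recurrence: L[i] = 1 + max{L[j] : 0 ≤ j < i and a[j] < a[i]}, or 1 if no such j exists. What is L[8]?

   i    0    1    2    3    4    5    6    7    8    9   10   11   12
a[i]    5    1    8    6    8    8   12    1    4    2   10    8   12
L[i]    1    1    2    2    3    3    4    1    2    2    4    3    5

2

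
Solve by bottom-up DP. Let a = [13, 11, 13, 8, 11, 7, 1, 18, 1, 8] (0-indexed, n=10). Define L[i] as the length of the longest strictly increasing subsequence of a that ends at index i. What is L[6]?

   i    0    1    2    3    4    5    6    7    8    9
a[i]   13   11   13    8   11    7    1   18    1    8
L[i]    1    1    2    1    2    1    1    3    1    2

1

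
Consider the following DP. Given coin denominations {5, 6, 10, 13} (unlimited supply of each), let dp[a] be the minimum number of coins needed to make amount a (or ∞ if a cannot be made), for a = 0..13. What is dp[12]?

2

 a  0  1  2  3  4  5  6  7  8  9 10 11 12 13
dp  0  -  -  -  -  1  1  -  -  -  1  2  2  1
(- denotes ∞ / unreachable)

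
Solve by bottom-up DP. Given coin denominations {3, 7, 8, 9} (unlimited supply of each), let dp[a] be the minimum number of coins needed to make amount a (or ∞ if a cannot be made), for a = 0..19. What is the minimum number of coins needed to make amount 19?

 a  0  1  2  3  4  5  6  7  8  9 10 11 12 13 14 15 16 17 18 19
dp  0  -  -  1  -  -  2  1  1  1  2  2  2  3  2  2  2  2  2  3
(- denotes ∞ / unreachable)

3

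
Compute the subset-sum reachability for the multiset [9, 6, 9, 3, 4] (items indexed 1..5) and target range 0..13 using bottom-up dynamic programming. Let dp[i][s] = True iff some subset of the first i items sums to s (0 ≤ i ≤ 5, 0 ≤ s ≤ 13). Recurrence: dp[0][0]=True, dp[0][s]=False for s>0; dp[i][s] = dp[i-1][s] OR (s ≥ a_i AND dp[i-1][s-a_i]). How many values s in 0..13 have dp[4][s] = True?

i\s   0   1   2   3   4   5   6   7   8   9  10  11  12  13
  0   T   F   F   F   F   F   F   F   F   F   F   F   F   F
  1   T   F   F   F   F   F   F   F   F   T   F   F   F   F
  2   T   F   F   F   F   F   T   F   F   T   F   F   F   F
  3   T   F   F   F   F   F   T   F   F   T   F   F   F   F
  4   T   F   F   T   F   F   T   F   F   T   F   F   T   F
  5   T   F   F   T   T   F   T   T   F   T   T   F   T   T

5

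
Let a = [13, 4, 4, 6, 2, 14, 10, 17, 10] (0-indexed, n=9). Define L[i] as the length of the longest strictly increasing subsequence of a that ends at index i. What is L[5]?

3

   i    0    1    2    3    4    5    6    7    8
a[i]   13    4    4    6    2   14   10   17   10
L[i]    1    1    1    2    1    3    3    4    3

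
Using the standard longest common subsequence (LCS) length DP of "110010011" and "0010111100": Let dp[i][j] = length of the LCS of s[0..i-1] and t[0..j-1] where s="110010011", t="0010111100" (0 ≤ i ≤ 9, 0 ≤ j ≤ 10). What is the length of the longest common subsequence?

   ''  0  0  1  0  1  1  1  1  0  0
''  0  0  0  0  0  0  0  0  0  0  0
 1  0  0  0  1  1  1  1  1  1  1  1
 1  0  0  0  1  1  2  2  2  2  2  2
 0  0  1  1  1  2  2  2  2  2  3  3
 0  0  1  2  2  2  2  2  2  2  3  4
 1  0  1  2  3  3  3  3  3  3  3  4
 0  0  1  2  3  4  4  4  4  4  4  4
 0  0  1  2  3  4  4  4  4  4  5  5
 1  0  1  2  3  4  5  5  5  5  5  5
 1  0  1  2  3  4  5  6  6  6  6  6

6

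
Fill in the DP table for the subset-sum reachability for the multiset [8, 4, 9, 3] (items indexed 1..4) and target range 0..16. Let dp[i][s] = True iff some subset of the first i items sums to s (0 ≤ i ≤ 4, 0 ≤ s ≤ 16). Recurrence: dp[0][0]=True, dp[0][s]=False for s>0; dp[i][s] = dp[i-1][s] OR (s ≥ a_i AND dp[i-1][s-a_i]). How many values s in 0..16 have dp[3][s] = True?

i\s   0   1   2   3   4   5   6   7   8   9  10  11  12  13  14  15  16
  0   T   F   F   F   F   F   F   F   F   F   F   F   F   F   F   F   F
  1   T   F   F   F   F   F   F   F   T   F   F   F   F   F   F   F   F
  2   T   F   F   F   T   F   F   F   T   F   F   F   T   F   F   F   F
  3   T   F   F   F   T   F   F   F   T   T   F   F   T   T   F   F   F
  4   T   F   F   T   T   F   F   T   T   T   F   T   T   T   F   T   T

6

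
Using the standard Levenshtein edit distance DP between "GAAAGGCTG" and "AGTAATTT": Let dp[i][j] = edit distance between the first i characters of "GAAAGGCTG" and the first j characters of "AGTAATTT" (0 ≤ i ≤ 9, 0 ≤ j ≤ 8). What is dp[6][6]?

4

   ''  A  G  T  A  A  T  T  T
''  0  1  2  3  4  5  6  7  8
 G  1  1  1  2  3  4  5  6  7
 A  2  1  2  2  2  3  4  5  6
 A  3  2  2  3  2  2  3  4  5
 A  4  3  3  3  3  2  3  4  5
 G  5  4  3  4  4  3  3  4  5
 G  6  5  4  4  5  4  4  4  5
 C  7  6  5  5  5  5  5  5  5
 T  8  7  6  5  6  6  5  5  5
 G  9  8  7  6  6  7  6  6  6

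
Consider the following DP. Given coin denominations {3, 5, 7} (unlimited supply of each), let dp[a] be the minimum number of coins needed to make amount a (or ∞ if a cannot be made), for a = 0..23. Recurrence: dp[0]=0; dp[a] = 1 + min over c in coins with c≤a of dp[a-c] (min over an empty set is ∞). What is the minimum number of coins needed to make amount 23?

5

 a  0  1  2  3  4  5  6  7  8  9 10 11 12 13 14 15 16 17 18 19 20 21 22 23
dp  0  -  -  1  -  1  2  1  2  3  2  3  2  3  2  3  4  3  4  3  4  3  4  5
(- denotes ∞ / unreachable)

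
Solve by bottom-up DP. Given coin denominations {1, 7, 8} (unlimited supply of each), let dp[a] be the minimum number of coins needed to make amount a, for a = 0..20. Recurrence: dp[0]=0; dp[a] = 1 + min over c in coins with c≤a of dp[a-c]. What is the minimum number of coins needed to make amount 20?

6

 a  0  1  2  3  4  5  6  7  8  9 10 11 12 13 14 15 16 17 18 19 20
dp  0  1  2  3  4  5  6  1  1  2  3  4  5  6  2  2  2  3  4  5  6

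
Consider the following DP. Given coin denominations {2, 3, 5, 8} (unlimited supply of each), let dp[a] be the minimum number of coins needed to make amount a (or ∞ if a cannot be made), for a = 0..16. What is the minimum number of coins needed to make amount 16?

2

 a  0  1  2  3  4  5  6  7  8  9 10 11 12 13 14 15 16
dp  0  -  1  1  2  1  2  2  1  3  2  2  3  2  3  3  2
(- denotes ∞ / unreachable)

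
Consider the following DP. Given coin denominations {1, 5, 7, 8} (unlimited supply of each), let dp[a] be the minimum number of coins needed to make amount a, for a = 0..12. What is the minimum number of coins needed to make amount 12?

 a  0  1  2  3  4  5  6  7  8  9 10 11 12
dp  0  1  2  3  4  1  2  1  1  2  2  3  2

2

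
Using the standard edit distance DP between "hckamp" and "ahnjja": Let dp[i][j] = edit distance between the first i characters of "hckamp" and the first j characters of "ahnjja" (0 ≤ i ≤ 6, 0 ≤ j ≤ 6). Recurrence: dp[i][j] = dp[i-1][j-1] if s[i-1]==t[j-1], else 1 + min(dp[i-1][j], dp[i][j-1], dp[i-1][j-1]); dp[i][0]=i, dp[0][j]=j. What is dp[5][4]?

   ''  a  h  n  j  j  a
''  0  1  2  3  4  5  6
 h  1  1  1  2  3  4  5
 c  2  2  2  2  3  4  5
 k  3  3  3  3  3  4  5
 a  4  3  4  4  4  4  4
 m  5  4  4  5  5  5  5
 p  6  5  5  5  6  6  6

5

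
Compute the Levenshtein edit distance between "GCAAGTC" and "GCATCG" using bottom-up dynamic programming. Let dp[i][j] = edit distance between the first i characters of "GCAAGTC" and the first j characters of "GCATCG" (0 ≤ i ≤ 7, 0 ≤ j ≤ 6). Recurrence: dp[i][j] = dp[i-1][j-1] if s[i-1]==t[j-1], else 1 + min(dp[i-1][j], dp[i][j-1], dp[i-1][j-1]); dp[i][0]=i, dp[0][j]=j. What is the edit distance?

   ''  G  C  A  T  C  G
''  0  1  2  3  4  5  6
 G  1  0  1  2  3  4  5
 C  2  1  0  1  2  3  4
 A  3  2  1  0  1  2  3
 A  4  3  2  1  1  2  3
 G  5  4  3  2  2  2  2
 T  6  5  4  3  2  3  3
 C  7  6  5  4  3  2  3

3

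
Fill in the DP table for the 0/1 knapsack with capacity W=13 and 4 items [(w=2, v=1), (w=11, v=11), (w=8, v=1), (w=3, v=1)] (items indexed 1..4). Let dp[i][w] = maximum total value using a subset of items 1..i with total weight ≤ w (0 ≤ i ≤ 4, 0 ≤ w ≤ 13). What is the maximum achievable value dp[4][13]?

12

i\w   0   1   2   3   4   5   6   7   8   9  10  11  12  13
  0   0   0   0   0   0   0   0   0   0   0   0   0   0   0
  1   0   0   1   1   1   1   1   1   1   1   1   1   1   1
  2   0   0   1   1   1   1   1   1   1   1   1  11  11  12
  3   0   0   1   1   1   1   1   1   1   1   2  11  11  12
  4   0   0   1   1   1   2   2   2   2   2   2  11  11  12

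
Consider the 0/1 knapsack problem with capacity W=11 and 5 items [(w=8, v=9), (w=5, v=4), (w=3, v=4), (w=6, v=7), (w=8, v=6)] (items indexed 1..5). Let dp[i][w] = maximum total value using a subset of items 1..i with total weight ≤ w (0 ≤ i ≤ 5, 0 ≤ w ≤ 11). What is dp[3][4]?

i\w   0   1   2   3   4   5   6   7   8   9  10  11
  0   0   0   0   0   0   0   0   0   0   0   0   0
  1   0   0   0   0   0   0   0   0   9   9   9   9
  2   0   0   0   0   0   4   4   4   9   9   9   9
  3   0   0   0   4   4   4   4   4   9   9   9  13
  4   0   0   0   4   4   4   7   7   9  11  11  13
  5   0   0   0   4   4   4   7   7   9  11  11  13

4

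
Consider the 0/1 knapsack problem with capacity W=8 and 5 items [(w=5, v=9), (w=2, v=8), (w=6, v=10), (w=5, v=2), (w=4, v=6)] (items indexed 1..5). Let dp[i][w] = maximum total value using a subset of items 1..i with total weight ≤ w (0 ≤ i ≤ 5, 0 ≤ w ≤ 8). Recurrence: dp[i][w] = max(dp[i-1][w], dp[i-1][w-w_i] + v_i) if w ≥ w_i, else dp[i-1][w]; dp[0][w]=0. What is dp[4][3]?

i\w   0   1   2   3   4   5   6   7   8
  0   0   0   0   0   0   0   0   0   0
  1   0   0   0   0   0   9   9   9   9
  2   0   0   8   8   8   9   9  17  17
  3   0   0   8   8   8   9  10  17  18
  4   0   0   8   8   8   9  10  17  18
  5   0   0   8   8   8   9  14  17  18

8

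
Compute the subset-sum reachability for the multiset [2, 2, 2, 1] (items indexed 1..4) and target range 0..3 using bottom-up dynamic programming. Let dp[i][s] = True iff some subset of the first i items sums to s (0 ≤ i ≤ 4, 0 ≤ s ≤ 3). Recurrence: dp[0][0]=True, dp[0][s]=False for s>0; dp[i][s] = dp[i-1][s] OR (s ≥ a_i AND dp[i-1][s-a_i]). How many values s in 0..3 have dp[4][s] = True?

i\s   0   1   2   3
  0   T   F   F   F
  1   T   F   T   F
  2   T   F   T   F
  3   T   F   T   F
  4   T   T   T   T

4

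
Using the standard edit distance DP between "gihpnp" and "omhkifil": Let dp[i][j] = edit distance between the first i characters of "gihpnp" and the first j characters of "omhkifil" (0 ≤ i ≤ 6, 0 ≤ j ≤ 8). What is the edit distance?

7

   ''  o  m  h  k  i  f  i  l
''  0  1  2  3  4  5  6  7  8
 g  1  1  2  3  4  5  6  7  8
 i  2  2  2  3  4  4  5  6  7
 h  3  3  3  2  3  4  5  6  7
 p  4  4  4  3  3  4  5  6  7
 n  5  5  5  4  4  4  5  6  7
 p  6  6  6  5  5  5  5  6  7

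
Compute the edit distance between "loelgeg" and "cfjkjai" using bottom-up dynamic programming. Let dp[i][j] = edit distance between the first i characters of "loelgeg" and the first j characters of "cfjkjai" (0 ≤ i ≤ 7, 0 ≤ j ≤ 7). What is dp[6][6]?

   ''  c  f  j  k  j  a  i
''  0  1  2  3  4  5  6  7
 l  1  1  2  3  4  5  6  7
 o  2  2  2  3  4  5  6  7
 e  3  3  3  3  4  5  6  7
 l  4  4  4  4  4  5  6  7
 g  5  5  5  5  5  5  6  7
 e  6  6  6  6  6  6  6  7
 g  7  7  7  7  7  7  7  7

6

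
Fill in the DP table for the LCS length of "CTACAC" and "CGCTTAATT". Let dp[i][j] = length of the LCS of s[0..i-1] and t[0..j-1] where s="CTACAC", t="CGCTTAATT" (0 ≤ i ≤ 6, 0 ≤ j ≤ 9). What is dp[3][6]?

   ''  C  G  C  T  T  A  A  T  T
''  0  0  0  0  0  0  0  0  0  0
 C  0  1  1  1  1  1  1  1  1  1
 T  0  1  1  1  2  2  2  2  2  2
 A  0  1  1  1  2  2  3  3  3  3
 C  0  1  1  2  2  2  3  3  3  3
 A  0  1  1  2  2  2  3  4  4  4
 C  0  1  1  2  2  2  3  4  4  4

3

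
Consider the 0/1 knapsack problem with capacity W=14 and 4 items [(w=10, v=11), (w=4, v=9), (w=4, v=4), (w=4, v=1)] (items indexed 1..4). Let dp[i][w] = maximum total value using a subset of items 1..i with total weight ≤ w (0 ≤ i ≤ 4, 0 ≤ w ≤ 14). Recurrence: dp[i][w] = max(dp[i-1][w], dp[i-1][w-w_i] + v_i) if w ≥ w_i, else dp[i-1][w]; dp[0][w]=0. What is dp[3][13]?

13

i\w   0   1   2   3   4   5   6   7   8   9  10  11  12  13  14
  0   0   0   0   0   0   0   0   0   0   0   0   0   0   0   0
  1   0   0   0   0   0   0   0   0   0   0  11  11  11  11  11
  2   0   0   0   0   9   9   9   9   9   9  11  11  11  11  20
  3   0   0   0   0   9   9   9   9  13  13  13  13  13  13  20
  4   0   0   0   0   9   9   9   9  13  13  13  13  14  14  20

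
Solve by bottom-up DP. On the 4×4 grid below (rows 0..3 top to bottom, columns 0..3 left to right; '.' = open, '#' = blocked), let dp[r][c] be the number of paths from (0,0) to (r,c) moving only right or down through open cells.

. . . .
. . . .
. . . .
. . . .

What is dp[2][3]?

r\c   0   1   2   3
  0   1   1   1   1
  1   1   2   3   4
  2   1   3   6  10
  3   1   4  10  20

10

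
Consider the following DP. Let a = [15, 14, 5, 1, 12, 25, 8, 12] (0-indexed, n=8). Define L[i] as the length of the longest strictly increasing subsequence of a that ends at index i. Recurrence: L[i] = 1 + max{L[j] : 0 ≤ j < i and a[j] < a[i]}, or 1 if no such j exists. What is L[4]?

   i    0    1    2    3    4    5    6    7
a[i]   15   14    5    1   12   25    8   12
L[i]    1    1    1    1    2    3    2    3

2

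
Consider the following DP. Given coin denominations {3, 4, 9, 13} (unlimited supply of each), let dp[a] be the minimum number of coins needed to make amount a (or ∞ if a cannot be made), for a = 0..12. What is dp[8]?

2

 a  0  1  2  3  4  5  6  7  8  9 10 11 12
dp  0  -  -  1  1  -  2  2  2  1  3  3  2
(- denotes ∞ / unreachable)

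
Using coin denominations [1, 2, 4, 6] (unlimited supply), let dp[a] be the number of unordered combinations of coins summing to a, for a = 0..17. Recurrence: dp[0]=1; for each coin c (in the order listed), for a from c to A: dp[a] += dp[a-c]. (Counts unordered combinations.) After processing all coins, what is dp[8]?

after  coin     0     1     2     3     4     5     6     7     8     9    10    11    12    13    14    15    16    17
          1     1     1     1     1     1     1     1     1     1     1     1     1     1     1     1     1     1     1
          2     1     1     2     2     3     3     4     4     5     5     6     6     7     7     8     8     9     9
          4     1     1     2     2     4     4     6     6     9     9    12    12    16    16    20    20    25    25
          6     1     1     2     2     4     4     7     7    11    11    16    16    23    23    31    31    41    41

11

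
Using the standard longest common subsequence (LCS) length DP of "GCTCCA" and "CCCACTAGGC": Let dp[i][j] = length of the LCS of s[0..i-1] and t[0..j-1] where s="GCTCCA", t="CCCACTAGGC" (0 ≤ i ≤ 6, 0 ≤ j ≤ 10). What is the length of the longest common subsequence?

   ''  C  C  C  A  C  T  A  G  G  C
''  0  0  0  0  0  0  0  0  0  0  0
 G  0  0  0  0  0  0  0  0  1  1  1
 C  0  1  1  1  1  1  1  1  1  1  2
 T  0  1  1  1  1  1  2  2  2  2  2
 C  0  1  2  2  2  2  2  2  2  2  3
 C  0  1  2  3  3  3  3  3  3  3  3
 A  0  1  2  3  4  4  4  4  4  4  4

4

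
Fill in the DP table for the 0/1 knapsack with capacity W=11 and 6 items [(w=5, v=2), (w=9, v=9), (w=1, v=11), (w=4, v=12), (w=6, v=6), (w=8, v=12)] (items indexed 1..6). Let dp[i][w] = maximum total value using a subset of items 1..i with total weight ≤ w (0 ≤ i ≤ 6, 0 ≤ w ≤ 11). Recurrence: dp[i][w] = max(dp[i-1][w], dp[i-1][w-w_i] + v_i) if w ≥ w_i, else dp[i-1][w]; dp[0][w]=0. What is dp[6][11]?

29

i\w   0   1   2   3   4   5   6   7   8   9  10  11
  0   0   0   0   0   0   0   0   0   0   0   0   0
  1   0   0   0   0   0   2   2   2   2   2   2   2
  2   0   0   0   0   0   2   2   2   2   9   9   9
  3   0  11  11  11  11  11  13  13  13  13  20  20
  4   0  11  11  11  12  23  23  23  23  23  25  25
  5   0  11  11  11  12  23  23  23  23  23  25  29
  6   0  11  11  11  12  23  23  23  23  23  25  29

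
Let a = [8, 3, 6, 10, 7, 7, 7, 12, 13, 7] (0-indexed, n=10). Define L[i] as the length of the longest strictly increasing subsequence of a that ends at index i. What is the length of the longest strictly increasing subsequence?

5

   i    0    1    2    3    4    5    6    7    8    9
a[i]    8    3    6   10    7    7    7   12   13    7
L[i]    1    1    2    3    3    3    3    4    5    3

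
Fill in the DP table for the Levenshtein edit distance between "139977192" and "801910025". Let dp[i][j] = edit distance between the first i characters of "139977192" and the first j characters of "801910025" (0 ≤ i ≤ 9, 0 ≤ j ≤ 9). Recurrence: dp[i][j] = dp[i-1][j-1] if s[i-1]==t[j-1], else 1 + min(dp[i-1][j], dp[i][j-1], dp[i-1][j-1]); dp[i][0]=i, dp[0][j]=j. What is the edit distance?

8

   ''  8  0  1  9  1  0  0  2  5
''  0  1  2  3  4  5  6  7  8  9
 1  1  1  2  2  3  4  5  6  7  8
 3  2  2  2  3  3  4  5  6  7  8
 9  3  3  3  3  3  4  5  6  7  8
 9  4  4  4  4  3  4  5  6  7  8
 7  5  5  5  5  4  4  5  6  7  8
 7  6  6  6  6  5  5  5  6  7  8
 1  7  7  7  6  6  5  6  6  7  8
 9  8  8  8  7  6  6  6  7  7  8
 2  9  9  9  8  7  7  7  7  7  8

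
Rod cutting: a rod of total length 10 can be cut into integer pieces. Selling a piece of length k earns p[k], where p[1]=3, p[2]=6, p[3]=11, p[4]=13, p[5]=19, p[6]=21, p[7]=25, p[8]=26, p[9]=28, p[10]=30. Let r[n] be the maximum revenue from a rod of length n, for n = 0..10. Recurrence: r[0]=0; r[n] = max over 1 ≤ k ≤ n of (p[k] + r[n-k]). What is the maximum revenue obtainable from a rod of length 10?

38

   n    0    1    2    3    4    5    6    7    8    9   10
r[n]    0    3    6   11   14   19   22   25   30   33   38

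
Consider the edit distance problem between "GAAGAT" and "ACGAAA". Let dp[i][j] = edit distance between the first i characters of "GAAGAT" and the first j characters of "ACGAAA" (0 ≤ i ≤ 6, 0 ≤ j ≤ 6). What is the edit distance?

   ''  A  C  G  A  A  A
''  0  1  2  3  4  5  6
 G  1  1  2  2  3  4  5
 A  2  1  2  3  2  3  4
 A  3  2  2  3  3  2  3
 G  4  3  3  2  3  3  3
 A  5  4  4  3  2  3  3
 T  6  5  5  4  3  3  4

4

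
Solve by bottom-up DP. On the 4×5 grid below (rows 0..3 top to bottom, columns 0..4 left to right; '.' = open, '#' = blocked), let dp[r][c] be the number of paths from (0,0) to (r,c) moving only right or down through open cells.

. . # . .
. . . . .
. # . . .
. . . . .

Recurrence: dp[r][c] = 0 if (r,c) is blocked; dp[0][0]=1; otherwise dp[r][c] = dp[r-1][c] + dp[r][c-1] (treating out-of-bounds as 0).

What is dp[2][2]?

r\c   0   1   2   3   4
  0   1   1   0   0   0
  1   1   2   2   2   2
  2   1   0   2   4   6
  3   1   1   3   7  13

2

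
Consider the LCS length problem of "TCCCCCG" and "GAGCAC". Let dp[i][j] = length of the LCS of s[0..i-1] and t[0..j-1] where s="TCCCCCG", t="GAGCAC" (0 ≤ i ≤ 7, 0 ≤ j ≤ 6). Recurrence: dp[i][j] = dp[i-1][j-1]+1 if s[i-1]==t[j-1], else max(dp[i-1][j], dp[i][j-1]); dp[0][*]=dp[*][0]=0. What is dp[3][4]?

1

   ''  G  A  G  C  A  C
''  0  0  0  0  0  0  0
 T  0  0  0  0  0  0  0
 C  0  0  0  0  1  1  1
 C  0  0  0  0  1  1  2
 C  0  0  0  0  1  1  2
 C  0  0  0  0  1  1  2
 C  0  0  0  0  1  1  2
 G  0  1  1  1  1  1  2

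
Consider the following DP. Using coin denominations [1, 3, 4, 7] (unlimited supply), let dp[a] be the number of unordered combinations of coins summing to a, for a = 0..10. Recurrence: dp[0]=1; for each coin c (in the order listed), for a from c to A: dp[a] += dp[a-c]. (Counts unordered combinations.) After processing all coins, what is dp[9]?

8

after  coin     0     1     2     3     4     5     6     7     8     9    10
          1     1     1     1     1     1     1     1     1     1     1     1
          3     1     1     1     2     2     2     3     3     3     4     4
          4     1     1     1     2     3     3     4     5     6     7     8
          7     1     1     1     2     3     3     4     6     7     8    10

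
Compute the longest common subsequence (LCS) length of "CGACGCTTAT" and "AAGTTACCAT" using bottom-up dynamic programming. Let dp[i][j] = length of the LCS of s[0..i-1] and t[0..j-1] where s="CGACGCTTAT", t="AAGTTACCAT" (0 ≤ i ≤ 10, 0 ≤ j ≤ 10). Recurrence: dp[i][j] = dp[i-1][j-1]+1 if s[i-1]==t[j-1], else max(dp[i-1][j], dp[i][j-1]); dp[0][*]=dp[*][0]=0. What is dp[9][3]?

2

   ''  A  A  G  T  T  A  C  C  A  T
''  0  0  0  0  0  0  0  0  0  0  0
 C  0  0  0  0  0  0  0  1  1  1  1
 G  0  0  0  1  1  1  1  1  1  1  1
 A  0  1  1  1  1  1  2  2  2  2  2
 C  0  1  1  1  1  1  2  3  3  3  3
 G  0  1  1  2  2  2  2  3  3  3  3
 C  0  1  1  2  2  2  2  3  4  4  4
 T  0  1  1  2  3  3  3  3  4  4  5
 T  0  1  1  2  3  4  4  4  4  4  5
 A  0  1  2  2  3  4  5  5  5  5  5
 T  0  1  2  2  3  4  5  5  5  5  6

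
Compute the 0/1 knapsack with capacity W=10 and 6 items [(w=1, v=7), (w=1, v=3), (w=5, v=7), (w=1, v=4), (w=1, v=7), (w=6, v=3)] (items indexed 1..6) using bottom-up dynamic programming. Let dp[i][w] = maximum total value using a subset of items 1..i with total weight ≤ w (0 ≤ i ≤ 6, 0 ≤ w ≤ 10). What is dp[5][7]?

21

i\w   0   1   2   3   4   5   6   7   8   9  10
  0   0   0   0   0   0   0   0   0   0   0   0
  1   0   7   7   7   7   7   7   7   7   7   7
  2   0   7  10  10  10  10  10  10  10  10  10
  3   0   7  10  10  10  10  14  17  17  17  17
  4   0   7  11  14  14  14  14  18  21  21  21
  5   0   7  14  18  21  21  21  21  25  28  28
  6   0   7  14  18  21  21  21  21  25  28  28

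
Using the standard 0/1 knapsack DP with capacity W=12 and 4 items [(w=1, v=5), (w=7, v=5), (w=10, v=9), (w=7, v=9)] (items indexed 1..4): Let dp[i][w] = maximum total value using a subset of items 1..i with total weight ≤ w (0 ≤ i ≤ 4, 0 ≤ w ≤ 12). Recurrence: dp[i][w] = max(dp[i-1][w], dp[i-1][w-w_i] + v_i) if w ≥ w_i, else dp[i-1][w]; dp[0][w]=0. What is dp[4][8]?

14

i\w   0   1   2   3   4   5   6   7   8   9  10  11  12
  0   0   0   0   0   0   0   0   0   0   0   0   0   0
  1   0   5   5   5   5   5   5   5   5   5   5   5   5
  2   0   5   5   5   5   5   5   5  10  10  10  10  10
  3   0   5   5   5   5   5   5   5  10  10  10  14  14
  4   0   5   5   5   5   5   5   9  14  14  14  14  14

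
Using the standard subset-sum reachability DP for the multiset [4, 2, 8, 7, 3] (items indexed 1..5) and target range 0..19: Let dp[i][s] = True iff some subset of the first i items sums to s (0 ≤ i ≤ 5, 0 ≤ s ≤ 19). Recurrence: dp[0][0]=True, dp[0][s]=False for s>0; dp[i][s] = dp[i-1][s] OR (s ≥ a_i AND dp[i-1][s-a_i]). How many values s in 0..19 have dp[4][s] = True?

i\s   0   1   2   3   4   5   6   7   8   9  10  11  12  13  14  15  16  17  18  19
  0   T   F   F   F   F   F   F   F   F   F   F   F   F   F   F   F   F   F   F   F
  1   T   F   F   F   T   F   F   F   F   F   F   F   F   F   F   F   F   F   F   F
  2   T   F   T   F   T   F   T   F   F   F   F   F   F   F   F   F   F   F   F   F
  3   T   F   T   F   T   F   T   F   T   F   T   F   T   F   T   F   F   F   F   F
  4   T   F   T   F   T   F   T   T   T   T   T   T   T   T   T   T   F   T   F   T
  5   T   F   T   T   T   T   T   T   T   T   T   T   T   T   T   T   T   T   T   T

15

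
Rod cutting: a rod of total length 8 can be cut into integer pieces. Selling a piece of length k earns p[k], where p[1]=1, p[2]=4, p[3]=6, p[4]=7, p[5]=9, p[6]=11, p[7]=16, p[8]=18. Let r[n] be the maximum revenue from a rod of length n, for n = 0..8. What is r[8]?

   n    0    1    2    3    4    5    6    7    8
r[n]    0    1    4    6    8   10   12   16   18

18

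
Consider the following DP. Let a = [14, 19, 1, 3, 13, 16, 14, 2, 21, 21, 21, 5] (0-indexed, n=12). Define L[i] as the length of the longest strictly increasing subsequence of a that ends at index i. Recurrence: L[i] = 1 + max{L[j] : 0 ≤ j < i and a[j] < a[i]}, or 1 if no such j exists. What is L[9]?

   i    0    1    2    3    4    5    6    7    8    9   10   11
a[i]   14   19    1    3   13   16   14    2   21   21   21    5
L[i]    1    2    1    2    3    4    4    2    5    5    5    3

5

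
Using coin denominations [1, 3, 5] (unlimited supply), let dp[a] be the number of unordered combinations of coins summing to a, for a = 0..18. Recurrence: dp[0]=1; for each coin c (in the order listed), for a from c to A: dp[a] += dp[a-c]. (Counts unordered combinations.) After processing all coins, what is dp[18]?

17

after  coin     0     1     2     3     4     5     6     7     8     9    10    11    12    13    14    15    16    17    18
          1     1     1     1     1     1     1     1     1     1     1     1     1     1     1     1     1     1     1     1
          3     1     1     1     2     2     2     3     3     3     4     4     4     5     5     5     6     6     6     7
          5     1     1     1     2     2     3     4     4     5     6     7     8     9    10    11    13    14    15    17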